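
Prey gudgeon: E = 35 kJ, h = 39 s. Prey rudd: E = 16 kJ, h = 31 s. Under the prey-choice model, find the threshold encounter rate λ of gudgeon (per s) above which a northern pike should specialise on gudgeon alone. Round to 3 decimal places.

0.035 per s

At the threshold, the rate on gudgeon alone equals the profitability of rudd: λ·35/(1 + λ·39) = 16/31 = 0.5161.
Rearranging, λ(35 − 0.5161×39) = 0.5161, so λ = 0.5161/14.87 = 0.03471 per s.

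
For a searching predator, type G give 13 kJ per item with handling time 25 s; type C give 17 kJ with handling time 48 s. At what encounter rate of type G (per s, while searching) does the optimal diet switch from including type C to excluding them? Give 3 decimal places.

At the threshold, the rate on type G alone equals the profitability of type C: λ·13/(1 + λ·25) = 17/48 = 0.3542.
Rearranging, λ(13 − 0.3542×25) = 0.3542, so λ = 0.3542/4.146 = 0.08543 per s.

0.085 per s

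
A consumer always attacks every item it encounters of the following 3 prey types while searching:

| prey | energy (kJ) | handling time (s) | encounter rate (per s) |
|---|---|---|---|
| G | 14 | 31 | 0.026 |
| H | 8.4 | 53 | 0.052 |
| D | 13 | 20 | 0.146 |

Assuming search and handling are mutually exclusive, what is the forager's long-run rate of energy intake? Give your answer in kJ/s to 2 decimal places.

Energy encountered per unit search time: 0.026×14 + 0.052×8.4 + 0.146×13 = 2.699 kJ/s.
Handling time per unit search time: 0.026×31 + 0.052×53 + 0.146×20 = 6.482.
Rate = 2.699/(1 + 6.482) = 0.3607 kJ/s.

0.36 kJ/s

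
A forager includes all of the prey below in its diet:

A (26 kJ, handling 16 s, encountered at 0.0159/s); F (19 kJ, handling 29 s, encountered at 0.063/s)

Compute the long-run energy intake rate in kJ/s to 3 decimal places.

Energy encountered per unit search time: 0.0159×26 + 0.063×19 = 1.61 kJ/s.
Handling time per unit search time: 0.0159×16 + 0.063×29 = 2.081.
Rate = 1.61/(1 + 2.081) = 0.5226 kJ/s.

0.523 kJ/s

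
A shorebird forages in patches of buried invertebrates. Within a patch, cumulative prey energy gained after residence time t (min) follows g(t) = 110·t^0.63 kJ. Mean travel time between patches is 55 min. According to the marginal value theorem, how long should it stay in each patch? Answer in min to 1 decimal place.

Maximise g(t)/(T+t): set derivative to zero → g'(t)(T+t) = g(t).
g'(t) = 0.63·110·t^-0.37. Setting 0.63·110·t^-0.37 = 110·t^0.63/(55+t) gives 0.63(55+t) = t, so 0.37·t = 0.63×55.
t* = 0.63×55/0.37 = 93.65 min.

93.6 min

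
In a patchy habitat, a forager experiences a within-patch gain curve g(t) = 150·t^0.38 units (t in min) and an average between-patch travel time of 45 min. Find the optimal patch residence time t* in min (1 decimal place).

27.6 min

Optimal t* satisfies g'(t*) = g(t*)/(T + t*).
g'(t) = 0.38·150·t^-0.62. Setting 0.38·150·t^-0.62 = 150·t^0.38/(45+t) gives 0.38(45+t) = t, so 0.62·t = 0.38×45.
t* = 0.38×45/0.62 = 27.58 min.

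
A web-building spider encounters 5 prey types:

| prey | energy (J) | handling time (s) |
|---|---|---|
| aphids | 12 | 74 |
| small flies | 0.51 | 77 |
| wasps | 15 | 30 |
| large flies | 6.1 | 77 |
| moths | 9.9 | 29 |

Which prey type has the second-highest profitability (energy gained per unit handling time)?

In descending order of E/h:
wasps: 15/30 = 0.5 J/s
moths: 9.9/29 = 0.341 J/s
aphids: 12/74 = 0.162 J/s
large flies: 6.1/77 = 0.0792 J/s
small flies: 0.51/77 = 0.00662 J/s

moths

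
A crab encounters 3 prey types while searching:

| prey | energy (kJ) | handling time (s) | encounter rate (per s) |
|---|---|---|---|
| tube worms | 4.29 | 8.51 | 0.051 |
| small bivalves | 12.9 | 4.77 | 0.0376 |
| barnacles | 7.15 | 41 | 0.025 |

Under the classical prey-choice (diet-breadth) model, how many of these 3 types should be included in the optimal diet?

2

Rank by E/h (kJ/s): small bivalves 2.7, tube worms 0.504, barnacles 0.174. Include each in turn until the next type's E/h falls below the running intake rate.
Rate on top 1: 0.4113. tube worms: 0.504 > 0.4113 → include.
Rate on top 2: 0.4363. barnacles: 0.174 < 0.4363 → exclude; stop.
Optimal diet: small bivalves, tube worms — 2 of 3 types.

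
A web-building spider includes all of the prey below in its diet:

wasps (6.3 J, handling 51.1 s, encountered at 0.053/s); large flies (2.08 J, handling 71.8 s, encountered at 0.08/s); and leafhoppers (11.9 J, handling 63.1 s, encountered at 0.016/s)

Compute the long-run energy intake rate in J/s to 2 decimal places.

R = (0.053×6.3 + 0.08×2.08 + 0.016×11.9) / (1 + 0.053×51.1 + 0.08×71.8 + 0.016×63.1) = 0.6907/10.46 = 0.06602 J/s.

0.07 J/s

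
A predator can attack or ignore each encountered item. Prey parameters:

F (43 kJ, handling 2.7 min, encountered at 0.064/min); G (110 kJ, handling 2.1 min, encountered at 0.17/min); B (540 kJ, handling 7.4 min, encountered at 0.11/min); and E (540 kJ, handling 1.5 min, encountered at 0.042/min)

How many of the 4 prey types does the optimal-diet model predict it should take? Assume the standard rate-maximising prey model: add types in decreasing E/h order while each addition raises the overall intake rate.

E/h in descending order: E 360, B 73, G 52.4, F 15.9 kJ/min. The optimal diet is the largest prefix of this list for which every included type satisfies E_i/h_i > R on the types above it.
Rate on top 1: 21.34. B: 73 > 21.34 → include.
Rate on top 2: 43.73. G: 52.4 > 43.73 → include.
Rate on top 3: 45.11. F: 15.9 < 45.11 → exclude; stop.
Optimal diet: E, B, G — 3 of 4 types.

3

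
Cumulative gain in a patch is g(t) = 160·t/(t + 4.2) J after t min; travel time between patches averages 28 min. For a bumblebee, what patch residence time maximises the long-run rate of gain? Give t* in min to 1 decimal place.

By the marginal value theorem, leave when the instantaneous gain rate g'(t) equals the habitat-wide average g(t)/(T + t).
g'(t) = 160·4.2/(t + 4.2)². Setting 160·4.2/(t+4.2)² = 160t/[(t+4.2)(28+t)] gives 4.2(28+t) = t(t+4.2), so t² = 4.2×28 = 117.6.
t* = √117.6 = 10.84 min.

10.8 min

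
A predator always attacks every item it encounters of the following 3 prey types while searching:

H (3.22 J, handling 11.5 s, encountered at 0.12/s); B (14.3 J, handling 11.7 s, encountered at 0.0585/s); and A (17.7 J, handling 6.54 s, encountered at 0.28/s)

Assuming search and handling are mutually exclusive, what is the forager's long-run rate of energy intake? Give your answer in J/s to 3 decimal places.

Energy encountered per unit search time: 0.12×3.22 + 0.0585×14.3 + 0.28×17.7 = 6.179 J/s.
Handling time per unit search time: 0.12×11.5 + 0.0585×11.7 + 0.28×6.54 = 3.896.
Rate = 6.179/(1 + 3.896) = 1.262 J/s.

1.262 J/s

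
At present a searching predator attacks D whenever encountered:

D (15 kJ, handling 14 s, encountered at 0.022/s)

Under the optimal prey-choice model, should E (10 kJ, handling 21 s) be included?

Yes

Current rate: (0.022×15)/(1 + 0.022×14) = 0.2523 kJ/s.
Profitability of E: 10/21 = 0.4762 kJ/s.
Since 0.4762 > R, including E increases the long-run rate.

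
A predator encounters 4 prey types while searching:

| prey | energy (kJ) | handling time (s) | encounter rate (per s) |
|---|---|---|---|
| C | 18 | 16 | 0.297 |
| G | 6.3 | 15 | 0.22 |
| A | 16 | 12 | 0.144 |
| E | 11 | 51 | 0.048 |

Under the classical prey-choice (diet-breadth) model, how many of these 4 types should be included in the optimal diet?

2

Rank by E/h (kJ/s): A 1.33, C 1.12, G 0.42, E 0.216. Include each in turn until the next type's E/h falls below the running intake rate.
Rate on top 1: 0.8446. C: 1.12 > 0.8446 → include.
Rate on top 2: 1.023. G: 0.42 < 1.023 → exclude; stop.
Optimal diet: A, C — 2 of 4 types.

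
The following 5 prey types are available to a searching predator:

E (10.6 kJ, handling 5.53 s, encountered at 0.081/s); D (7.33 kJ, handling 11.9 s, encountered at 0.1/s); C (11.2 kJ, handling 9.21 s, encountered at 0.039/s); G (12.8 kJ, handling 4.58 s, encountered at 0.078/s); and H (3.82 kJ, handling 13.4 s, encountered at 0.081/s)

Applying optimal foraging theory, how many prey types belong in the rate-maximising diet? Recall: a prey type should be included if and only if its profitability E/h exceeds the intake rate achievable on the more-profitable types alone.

3

E/h in descending order: G 2.79, E 1.92, C 1.22, D 0.616, H 0.285 kJ/s. The optimal diet is the largest prefix of this list for which every included type satisfies E_i/h_i > R on the types above it.
Rate on top 1: 0.7356. E: 1.92 > 0.7356 → include.
Rate on top 2: 1.029. C: 1.22 > 1.029 → include.
Rate on top 3: 1.06. D: 0.616 < 1.06 → exclude; stop.
Optimal diet: G, E, C — 3 of 5 types.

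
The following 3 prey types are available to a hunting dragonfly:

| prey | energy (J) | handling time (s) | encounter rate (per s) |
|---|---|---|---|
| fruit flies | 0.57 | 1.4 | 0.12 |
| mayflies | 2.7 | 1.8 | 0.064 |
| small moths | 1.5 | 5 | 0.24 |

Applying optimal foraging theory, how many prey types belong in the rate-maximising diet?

Rank by E/h (J/s): mayflies 1.5, fruit flies 0.407, small moths 0.3. Include each in turn until the next type's E/h falls below the running intake rate.
Rate on top 1: 0.1549. fruit flies: 0.407 > 0.1549 → include.
Rate on top 2: 0.188. small moths: 0.3 > 0.188 → include.
Optimal diet: mayflies, fruit flies, small moths — 3 of 3 types.

3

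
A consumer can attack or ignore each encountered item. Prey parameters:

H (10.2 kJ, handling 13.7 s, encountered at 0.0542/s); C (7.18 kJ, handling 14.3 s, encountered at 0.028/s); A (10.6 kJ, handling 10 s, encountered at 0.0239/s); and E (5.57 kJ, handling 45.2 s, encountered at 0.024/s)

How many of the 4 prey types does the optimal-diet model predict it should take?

3

Profitabilities (E/h, kJ/s): A 1.06, H 0.745, C 0.502, E 0.123. Add prey in this order while the next type's profitability exceeds the intake rate on those already taken.
Rate on top 1: 0.2045. H: 0.745 > 0.2045 → include.
Rate on top 2: 0.4068. C: 0.502 > 0.4068 → include.
Rate on top 3: 0.4229. E: 0.123 < 0.4229 → exclude; stop.
Optimal diet: A, H, C — 3 of 4 types.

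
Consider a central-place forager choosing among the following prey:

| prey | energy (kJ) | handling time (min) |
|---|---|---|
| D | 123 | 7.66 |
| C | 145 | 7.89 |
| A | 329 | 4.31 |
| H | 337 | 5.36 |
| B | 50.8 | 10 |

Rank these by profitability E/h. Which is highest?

A

Profitability E/h (kJ/min): D = 123/7.66 = 16.1, C = 145/7.89 = 18.4, A = 329/4.31 = 76.3, H = 337/5.36 = 62.9, B = 50.8/10 = 5.08.
Ranked: A > H > C > D > B.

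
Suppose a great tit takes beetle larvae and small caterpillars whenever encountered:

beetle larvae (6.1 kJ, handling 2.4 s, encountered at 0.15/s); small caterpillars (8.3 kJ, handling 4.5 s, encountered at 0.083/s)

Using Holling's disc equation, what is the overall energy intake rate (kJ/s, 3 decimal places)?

0.925 kJ/s

R = (0.15×6.1 + 0.083×8.3) / (1 + 0.15×2.4 + 0.083×4.5) = 1.604/1.734 = 0.9252 kJ/s.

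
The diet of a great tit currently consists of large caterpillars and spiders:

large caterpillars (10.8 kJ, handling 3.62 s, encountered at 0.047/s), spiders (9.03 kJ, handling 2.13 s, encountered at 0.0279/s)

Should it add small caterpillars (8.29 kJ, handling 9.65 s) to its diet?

Intake rate on the current diet: R = (0.047×10.8 + 0.0279×9.03) / (1 + 0.047×3.62 + 0.0279×2.13) = 0.7595/1.23 = 0.6177 kJ/s.
Profitability of small caterpillars: 8.29/9.65 = 0.8591 kJ/s.
Since 0.8591 > R, including small caterpillars increases the long-run rate.

Yes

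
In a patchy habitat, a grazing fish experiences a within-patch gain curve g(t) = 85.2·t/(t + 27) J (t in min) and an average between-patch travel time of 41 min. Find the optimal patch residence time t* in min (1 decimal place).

33.3 min

Maximise g(t)/(T+t): set derivative to zero → g'(t)(T+t) = g(t).
g'(t) = 85.2·27/(t + 27)². Setting 85.2·27/(t+27)² = 85.2t/[(t+27)(41+t)] gives 27(41+t) = t(t+27), so t² = 27×41 = 1107.
t* = √1107 = 33.27 min.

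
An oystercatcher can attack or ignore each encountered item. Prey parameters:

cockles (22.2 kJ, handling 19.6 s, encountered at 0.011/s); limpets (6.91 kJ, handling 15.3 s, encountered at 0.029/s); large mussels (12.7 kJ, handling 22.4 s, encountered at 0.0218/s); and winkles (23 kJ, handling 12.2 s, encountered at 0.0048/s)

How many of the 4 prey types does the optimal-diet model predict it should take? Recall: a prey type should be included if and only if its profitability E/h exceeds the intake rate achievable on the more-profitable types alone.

Rank by E/h (kJ/s): winkles 1.89, cockles 1.13, large mussels 0.567, limpets 0.452. Include each in turn until the next type's E/h falls below the running intake rate.
Rate on top 1: 0.1043. cockles: 1.13 > 0.1043 → include.
Rate on top 2: 0.2783. large mussels: 0.567 > 0.2783 → include.
Rate on top 3: 0.3583. limpets: 0.452 > 0.3583 → include.
Optimal diet: winkles, cockles, large mussels, limpets — 4 of 4 types.

4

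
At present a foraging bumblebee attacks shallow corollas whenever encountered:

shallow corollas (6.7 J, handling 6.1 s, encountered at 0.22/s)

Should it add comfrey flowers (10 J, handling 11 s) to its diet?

Yes

On shallow corollas alone, R = ΣλE/(1+Σλh) = 1.474/2.342 = 0.6294 J/s.
comfrey flowers: E/h = 10/11 = 0.9091 J/s.
0.9091 > 0.6294, so adding comfrey flowers raises the average — include it.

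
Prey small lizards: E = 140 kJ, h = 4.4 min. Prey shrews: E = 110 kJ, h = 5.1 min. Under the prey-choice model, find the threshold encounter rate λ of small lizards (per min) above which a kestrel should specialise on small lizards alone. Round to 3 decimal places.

0.478 per min

Drop shrews once their profitability E₂/h₂ falls below the rate achievable on small lizards alone: E₂/h₂ = λE₁/(1 + λh₁).
Solve for λ: λE₁h₂ = E₂(1 + λh₁) → λ(E₁h₂ − E₂h₁) = E₂ → λ = E₂/(E₁h₂ − E₂h₁).
λ = 110/(140×5.1 − 110×4.4) = 110/230 = 0.4783 per min.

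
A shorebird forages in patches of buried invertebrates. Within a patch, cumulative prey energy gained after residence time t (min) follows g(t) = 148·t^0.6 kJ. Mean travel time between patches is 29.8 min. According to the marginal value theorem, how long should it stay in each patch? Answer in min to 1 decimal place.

By the marginal value theorem, leave when the instantaneous gain rate g'(t) equals the habitat-wide average g(t)/(T + t).
g'(t) = 0.6·148·t^-0.4. Setting 0.6·148·t^-0.4 = 148·t^0.6/(29.8+t) gives 0.6(29.8+t) = t, so 0.40·t = 0.6×29.8.
t* = 0.6×29.8/0.40 = 44.7 min.

44.7 min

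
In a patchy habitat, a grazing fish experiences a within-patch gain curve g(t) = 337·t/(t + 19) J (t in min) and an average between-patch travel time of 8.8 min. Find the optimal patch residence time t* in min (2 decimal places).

Optimal t* satisfies g'(t*) = g(t*)/(T + t*).
g'(t) = 337·19/(t + 19)². Setting 337·19/(t+19)² = 337t/[(t+19)(8.8+t)] gives 19(8.8+t) = t(t+19), so t² = 19×8.8 = 167.2.
t* = √167.2 = 12.93 min.

12.93 min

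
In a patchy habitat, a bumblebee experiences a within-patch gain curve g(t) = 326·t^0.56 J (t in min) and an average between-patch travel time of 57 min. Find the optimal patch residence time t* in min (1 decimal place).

72.5 min

By the marginal value theorem, leave when the instantaneous gain rate g'(t) equals the habitat-wide average g(t)/(T + t).
g'(t) = 0.56·326·t^-0.44. Setting 0.56·326·t^-0.44 = 326·t^0.56/(57+t) gives 0.56(57+t) = t, so 0.44·t = 0.56×57.
t* = 0.56×57/0.44 = 72.55 min.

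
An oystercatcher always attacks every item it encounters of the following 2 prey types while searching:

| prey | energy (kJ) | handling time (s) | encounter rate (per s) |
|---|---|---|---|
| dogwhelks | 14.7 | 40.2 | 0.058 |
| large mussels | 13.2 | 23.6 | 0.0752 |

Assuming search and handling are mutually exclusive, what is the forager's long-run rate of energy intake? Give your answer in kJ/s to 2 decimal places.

R = (0.058×14.7 + 0.0752×13.2) / (1 + 0.058×40.2 + 0.0752×23.6) = 1.845/5.106 = 0.3614 kJ/s.

0.36 kJ/s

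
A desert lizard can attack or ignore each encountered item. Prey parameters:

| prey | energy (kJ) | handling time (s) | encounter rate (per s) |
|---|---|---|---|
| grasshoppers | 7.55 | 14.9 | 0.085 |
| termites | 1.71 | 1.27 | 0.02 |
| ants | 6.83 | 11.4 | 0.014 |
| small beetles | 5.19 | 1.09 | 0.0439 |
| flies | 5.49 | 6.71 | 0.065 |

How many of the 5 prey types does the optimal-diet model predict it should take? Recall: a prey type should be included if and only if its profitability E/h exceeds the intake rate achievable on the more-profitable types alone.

5

Rank by E/h (kJ/s): small beetles 4.76, termites 1.35, flies 0.818, ants 0.599, grasshoppers 0.507. Include each in turn until the next type's E/h falls below the running intake rate.
Rate on top 1: 0.2174. termites: 1.35 > 0.2174 → include.
Rate on top 2: 0.2442. flies: 0.818 > 0.2442 → include.
Rate on top 3: 0.41. ants: 0.599 > 0.41 → include.
Rate on top 4: 0.4281. grasshoppers: 0.507 > 0.4281 → include.
Optimal diet: small beetles, termites, flies, ants, grasshoppers — 5 of 5 types.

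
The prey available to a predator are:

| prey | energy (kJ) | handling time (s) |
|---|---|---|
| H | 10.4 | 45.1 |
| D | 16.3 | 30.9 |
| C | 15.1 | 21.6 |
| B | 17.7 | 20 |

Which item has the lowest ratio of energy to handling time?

Profitability E/h (kJ/s): H = 10.4/45.1 = 0.231, D = 16.3/30.9 = 0.528, C = 15.1/21.6 = 0.699, B = 17.7/20 = 0.885.
Ranked: B > C > D > H.

H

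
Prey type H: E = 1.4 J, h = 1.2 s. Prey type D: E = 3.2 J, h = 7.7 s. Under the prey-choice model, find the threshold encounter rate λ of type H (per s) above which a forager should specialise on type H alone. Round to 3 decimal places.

The zero-one rule: include type D iff E₂/h₂ > λE₁/(1+λh₁). Equality gives the switch point.
λE₁h₂ = E₂ + λE₂h₁ ⇒ λ = E₂/(E₁h₂ − E₂h₁) = 3.2/(10.78 − 3.84) = 0.4611 per s.

0.461 per s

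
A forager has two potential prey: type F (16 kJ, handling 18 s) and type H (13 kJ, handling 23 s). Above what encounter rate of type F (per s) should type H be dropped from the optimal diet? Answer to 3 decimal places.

0.097 per s

At the threshold, the rate on type F alone equals the profitability of type H: λ·16/(1 + λ·18) = 13/23 = 0.5652.
Rearranging, λ(16 − 0.5652×18) = 0.5652, so λ = 0.5652/5.826 = 0.09701 per s.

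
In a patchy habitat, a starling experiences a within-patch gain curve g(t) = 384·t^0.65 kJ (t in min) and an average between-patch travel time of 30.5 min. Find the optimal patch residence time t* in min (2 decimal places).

By the marginal value theorem, leave when the instantaneous gain rate g'(t) equals the habitat-wide average g(t)/(T + t).
g'(t) = 0.65·384·t^-0.35. Setting 0.65·384·t^-0.35 = 384·t^0.65/(30.5+t) gives 0.65(30.5+t) = t, so 0.35·t = 0.65×30.5.
t* = 0.65×30.5/0.35 = 56.64 min.

56.64 min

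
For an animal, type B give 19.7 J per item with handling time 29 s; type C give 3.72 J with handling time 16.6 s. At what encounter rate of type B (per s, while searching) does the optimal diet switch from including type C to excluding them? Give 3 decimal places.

At the threshold, the rate on type B alone equals the profitability of type C: λ·19.7/(1 + λ·29) = 3.72/16.6 = 0.2241.
Rearranging, λ(19.7 − 0.2241×29) = 0.2241, so λ = 0.2241/13.2 = 0.01698 per s.

0.017 per s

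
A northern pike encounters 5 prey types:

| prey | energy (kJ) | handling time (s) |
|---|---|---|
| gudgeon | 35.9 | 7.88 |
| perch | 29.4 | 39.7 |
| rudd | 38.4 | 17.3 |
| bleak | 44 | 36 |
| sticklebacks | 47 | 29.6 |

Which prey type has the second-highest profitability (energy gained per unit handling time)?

Profitability E/h (kJ/s): gudgeon = 35.9/7.88 = 4.56, perch = 29.4/39.7 = 0.741, rudd = 38.4/17.3 = 2.22, bleak = 44/36 = 1.22, sticklebacks = 47/29.6 = 1.59.
Ranked: gudgeon > rudd > sticklebacks > bleak > perch.

rudd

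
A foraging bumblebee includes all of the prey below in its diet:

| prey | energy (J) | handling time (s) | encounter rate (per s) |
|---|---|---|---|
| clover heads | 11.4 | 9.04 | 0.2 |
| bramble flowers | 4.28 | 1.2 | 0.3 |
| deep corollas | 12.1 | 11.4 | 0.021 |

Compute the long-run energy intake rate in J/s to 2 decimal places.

1.12 J/s

R = Σλ_iE_i / (1 + Σλ_ih_i)
Numerator: 0.2×11.4 + 0.3×4.28 + 0.021×12.1 = 3.818
Denominator: 1 + 0.2×9.04 + 0.3×1.2 + 0.021×11.4 = 3.407
R = 3.818/3.407 = 1.121 J/s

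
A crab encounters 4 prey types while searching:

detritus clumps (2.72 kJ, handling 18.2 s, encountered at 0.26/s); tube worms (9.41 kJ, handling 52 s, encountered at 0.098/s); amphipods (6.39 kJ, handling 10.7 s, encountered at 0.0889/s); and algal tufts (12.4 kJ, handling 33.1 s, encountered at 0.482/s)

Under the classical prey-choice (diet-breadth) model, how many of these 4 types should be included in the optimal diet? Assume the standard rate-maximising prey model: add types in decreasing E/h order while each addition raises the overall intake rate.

2

Profitabilities (E/h, kJ/s): amphipods 0.597, algal tufts 0.375, tube worms 0.181, detritus clumps 0.149. Add prey in this order while the next type's profitability exceeds the intake rate on those already taken.
Rate on top 1: 0.2911. algal tufts: 0.375 > 0.2911 → include.
Rate on top 2: 0.3655. tube worms: 0.181 < 0.3655 → exclude; stop.
Optimal diet: amphipods, algal tufts — 2 of 4 types.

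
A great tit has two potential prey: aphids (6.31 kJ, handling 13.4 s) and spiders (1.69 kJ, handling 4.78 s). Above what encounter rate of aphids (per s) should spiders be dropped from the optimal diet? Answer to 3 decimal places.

0.225 per s

Drop spiders once their profitability E₂/h₂ falls below the rate achievable on aphids alone: E₂/h₂ = λE₁/(1 + λh₁).
Solve for λ: λE₁h₂ = E₂(1 + λh₁) → λ(E₁h₂ − E₂h₁) = E₂ → λ = E₂/(E₁h₂ − E₂h₁).
λ = 1.69/(6.31×4.78 − 1.69×13.4) = 1.69/7.516 = 0.2249 per s.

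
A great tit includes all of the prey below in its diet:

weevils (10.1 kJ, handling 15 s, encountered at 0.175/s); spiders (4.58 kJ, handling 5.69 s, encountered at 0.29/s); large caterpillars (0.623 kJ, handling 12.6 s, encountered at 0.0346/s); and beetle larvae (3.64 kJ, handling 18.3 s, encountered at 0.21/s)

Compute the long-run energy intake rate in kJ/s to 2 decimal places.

Energy encountered per unit search time: 0.175×10.1 + 0.29×4.58 + 0.0346×0.623 + 0.21×3.64 = 3.882 kJ/s.
Handling time per unit search time: 0.175×15 + 0.29×5.69 + 0.0346×12.6 + 0.21×18.3 = 8.554.
Rate = 3.882/(1 + 8.554) = 0.4063 kJ/s.

0.41 kJ/s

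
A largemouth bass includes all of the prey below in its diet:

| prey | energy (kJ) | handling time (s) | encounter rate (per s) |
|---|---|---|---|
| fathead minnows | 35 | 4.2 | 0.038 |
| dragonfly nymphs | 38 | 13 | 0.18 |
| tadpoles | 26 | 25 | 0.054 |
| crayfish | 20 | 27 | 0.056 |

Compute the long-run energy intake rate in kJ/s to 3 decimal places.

R = Σλ_iE_i / (1 + Σλ_ih_i)
Numerator: 0.038×35 + 0.18×38 + 0.054×26 + 0.056×20 = 10.69
Denominator: 1 + 0.038×4.2 + 0.18×13 + 0.054×25 + 0.056×27 = 6.362
R = 10.69/6.362 = 1.681 kJ/s

1.681 kJ/s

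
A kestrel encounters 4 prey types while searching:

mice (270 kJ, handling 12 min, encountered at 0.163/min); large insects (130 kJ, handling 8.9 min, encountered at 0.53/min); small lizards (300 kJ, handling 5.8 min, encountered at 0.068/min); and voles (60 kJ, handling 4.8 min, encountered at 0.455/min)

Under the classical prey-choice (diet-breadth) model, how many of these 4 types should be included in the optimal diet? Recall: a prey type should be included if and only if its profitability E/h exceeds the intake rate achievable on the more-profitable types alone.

2

E/h in descending order: small lizards 51.7, mice 22.5, large insects 14.6, voles 12.5 kJ/min. The optimal diet is the largest prefix of this list for which every included type satisfies E_i/h_i > R on the types above it.
Rate on top 1: 14.63. mice: 22.5 > 14.63 → include.
Rate on top 2: 19.22. large insects: 14.6 < 19.22 → exclude; stop.
Optimal diet: small lizards, mice — 2 of 4 types.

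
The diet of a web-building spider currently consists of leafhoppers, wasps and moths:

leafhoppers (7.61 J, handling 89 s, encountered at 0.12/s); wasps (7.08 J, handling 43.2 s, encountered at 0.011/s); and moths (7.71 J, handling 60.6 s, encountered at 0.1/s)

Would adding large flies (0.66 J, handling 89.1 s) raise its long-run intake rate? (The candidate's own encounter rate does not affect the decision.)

No

Intake rate on the current diet: R = (0.12×7.61 + 0.011×7.08 + 0.1×7.71) / (1 + 0.12×89 + 0.011×43.2 + 0.1×60.6) = 1.762/18.22 = 0.09674 J/s.
Profitability of large flies: 0.66/89.1 = 0.007407 J/s.
Since 0.007407 < R, time spent handling large flies is better spent searching.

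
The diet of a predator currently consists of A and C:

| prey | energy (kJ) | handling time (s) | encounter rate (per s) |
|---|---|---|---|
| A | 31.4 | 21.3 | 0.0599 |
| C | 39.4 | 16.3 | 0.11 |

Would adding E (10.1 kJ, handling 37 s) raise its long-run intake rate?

No

Intake rate on the current diet: R = (0.0599×31.4 + 0.11×39.4) / (1 + 0.0599×21.3 + 0.11×16.3) = 6.215/4.069 = 1.527 kJ/s.
Profitability of E: 10.1/37 = 0.273 kJ/s.
Since 0.273 < R, time spent handling E is better spent searching.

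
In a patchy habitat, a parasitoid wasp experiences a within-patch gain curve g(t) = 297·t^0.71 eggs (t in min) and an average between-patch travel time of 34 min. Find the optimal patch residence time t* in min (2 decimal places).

By the marginal value theorem, leave when the instantaneous gain rate g'(t) equals the habitat-wide average g(t)/(T + t).
g'(t) = 0.71·297·t^-0.29. Setting 0.71·297·t^-0.29 = 297·t^0.71/(34+t) gives 0.71(34+t) = t, so 0.29·t = 0.71×34.
t* = 0.71×34/0.29 = 83.24 min.

83.24 min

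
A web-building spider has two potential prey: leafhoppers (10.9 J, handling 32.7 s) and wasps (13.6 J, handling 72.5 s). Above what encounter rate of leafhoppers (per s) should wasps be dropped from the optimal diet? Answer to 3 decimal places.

At the threshold, the rate on leafhoppers alone equals the profitability of wasps: λ·10.9/(1 + λ·32.7) = 13.6/72.5 = 0.1876.
Rearranging, λ(10.9 − 0.1876×32.7) = 0.1876, so λ = 0.1876/4.766 = 0.03936 per s.

0.039 per s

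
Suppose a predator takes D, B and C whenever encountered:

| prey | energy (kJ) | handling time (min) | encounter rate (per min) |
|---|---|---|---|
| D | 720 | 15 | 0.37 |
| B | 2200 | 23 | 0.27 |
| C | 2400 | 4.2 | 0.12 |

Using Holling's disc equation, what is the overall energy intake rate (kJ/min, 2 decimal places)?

86.58 kJ/min

R = (0.37×720 + 0.27×2200 + 0.12×2400) / (1 + 0.37×15 + 0.27×23 + 0.12×4.2) = 1148/13.26 = 86.58 kJ/min.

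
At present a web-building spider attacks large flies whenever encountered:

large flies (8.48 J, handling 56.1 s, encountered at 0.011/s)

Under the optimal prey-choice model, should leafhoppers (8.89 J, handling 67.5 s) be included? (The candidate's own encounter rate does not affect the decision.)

Intake rate on the current diet: R = (0.011×8.48) / (1 + 0.011×56.1) = 0.09328/1.617 = 0.05768 J/s.
leafhoppers: E/h = 8.89/67.5 = 0.1317 J/s.
Since 0.1317 > R, including leafhoppers increases the long-run rate.

Yes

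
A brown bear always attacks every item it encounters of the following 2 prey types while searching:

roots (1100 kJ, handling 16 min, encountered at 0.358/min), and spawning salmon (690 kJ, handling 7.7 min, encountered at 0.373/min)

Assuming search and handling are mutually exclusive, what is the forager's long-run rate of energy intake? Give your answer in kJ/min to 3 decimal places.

R = (0.358×1100 + 0.373×690) / (1 + 0.358×16 + 0.373×7.7) = 651.2/9.6 = 67.83 kJ/min.

67.830 kJ/min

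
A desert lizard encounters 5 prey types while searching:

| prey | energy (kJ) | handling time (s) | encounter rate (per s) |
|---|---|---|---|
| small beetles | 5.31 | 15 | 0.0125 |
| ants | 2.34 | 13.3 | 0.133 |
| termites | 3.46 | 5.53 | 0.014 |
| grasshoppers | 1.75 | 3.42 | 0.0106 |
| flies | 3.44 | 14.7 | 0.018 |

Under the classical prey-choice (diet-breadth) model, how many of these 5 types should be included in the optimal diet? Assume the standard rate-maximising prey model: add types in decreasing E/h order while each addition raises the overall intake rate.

E/h in descending order: termites 0.626, grasshoppers 0.512, small beetles 0.354, flies 0.234, ants 0.176 kJ/s. The optimal diet is the largest prefix of this list for which every included type satisfies E_i/h_i > R on the types above it.
Rate on top 1: 0.04496. grasshoppers: 0.512 > 0.04496 → include.
Rate on top 2: 0.06015. small beetles: 0.354 > 0.06015 → include.
Rate on top 3: 0.1025. flies: 0.234 > 0.1025 → include.
Rate on top 4: 0.1247. ants: 0.176 > 0.1247 → include.
Optimal diet: termites, grasshoppers, small beetles, flies, ants — 5 of 5 types.

5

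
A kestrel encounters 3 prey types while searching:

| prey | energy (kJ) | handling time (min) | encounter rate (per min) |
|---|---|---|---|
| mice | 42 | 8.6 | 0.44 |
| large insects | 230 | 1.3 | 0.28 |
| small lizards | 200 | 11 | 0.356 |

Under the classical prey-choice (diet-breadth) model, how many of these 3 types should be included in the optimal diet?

E/h in descending order: large insects 177, small lizards 18.2, mice 4.88 kJ/min. The optimal diet is the largest prefix of this list for which every included type satisfies E_i/h_i > R on the types above it.
Rate on top 1: 47.21. small lizards: 18.2 < 47.21 → exclude; stop.
Optimal diet: large insects — 1 of 3 types.

1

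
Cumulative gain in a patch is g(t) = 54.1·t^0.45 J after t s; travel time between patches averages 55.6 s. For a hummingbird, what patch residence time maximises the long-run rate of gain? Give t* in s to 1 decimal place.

By the marginal value theorem, leave when the instantaneous gain rate g'(t) equals the habitat-wide average g(t)/(T + t).
g'(t) = 0.45·54.1·t^-0.55. Setting 0.45·54.1·t^-0.55 = 54.1·t^0.45/(55.6+t) gives 0.45(55.6+t) = t, so 0.55·t = 0.45×55.6.
t* = 0.45×55.6/0.55 = 45.49 s.

45.5 s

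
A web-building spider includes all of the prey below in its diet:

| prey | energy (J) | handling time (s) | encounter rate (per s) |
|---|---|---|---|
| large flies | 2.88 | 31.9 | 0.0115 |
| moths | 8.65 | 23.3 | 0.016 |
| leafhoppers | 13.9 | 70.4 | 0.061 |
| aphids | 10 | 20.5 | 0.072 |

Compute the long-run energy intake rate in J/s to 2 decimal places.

0.23 J/s

R = Σλ_iE_i / (1 + Σλ_ih_i)
Numerator: 0.0115×2.88 + 0.016×8.65 + 0.061×13.9 + 0.072×10 = 1.739
Denominator: 1 + 0.0115×31.9 + 0.016×23.3 + 0.061×70.4 + 0.072×20.5 = 7.51
R = 1.739/7.51 = 0.2316 J/s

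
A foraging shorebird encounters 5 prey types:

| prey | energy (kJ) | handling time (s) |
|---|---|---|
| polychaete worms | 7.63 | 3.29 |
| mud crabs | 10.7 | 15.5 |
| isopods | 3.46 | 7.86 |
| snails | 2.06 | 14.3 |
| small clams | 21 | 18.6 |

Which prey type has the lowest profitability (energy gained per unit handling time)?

In descending order of E/h:
polychaete worms: 7.63/3.29 = 2.32 kJ/s
small clams: 21/18.6 = 1.13 kJ/s
mud crabs: 10.7/15.5 = 0.69 kJ/s
isopods: 3.46/7.86 = 0.44 kJ/s
snails: 2.06/14.3 = 0.144 kJ/s

snails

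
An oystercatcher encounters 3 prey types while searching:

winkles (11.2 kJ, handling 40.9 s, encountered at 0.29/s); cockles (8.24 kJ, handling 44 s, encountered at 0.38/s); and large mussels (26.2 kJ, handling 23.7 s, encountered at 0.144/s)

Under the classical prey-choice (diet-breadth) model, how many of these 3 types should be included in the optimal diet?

Rank by E/h (kJ/s): large mussels 1.11, winkles 0.274, cockles 0.187. Include each in turn until the next type's E/h falls below the running intake rate.
Rate on top 1: 0.855. winkles: 0.274 < 0.855 → exclude; stop.
Optimal diet: large mussels — 1 of 3 types.

1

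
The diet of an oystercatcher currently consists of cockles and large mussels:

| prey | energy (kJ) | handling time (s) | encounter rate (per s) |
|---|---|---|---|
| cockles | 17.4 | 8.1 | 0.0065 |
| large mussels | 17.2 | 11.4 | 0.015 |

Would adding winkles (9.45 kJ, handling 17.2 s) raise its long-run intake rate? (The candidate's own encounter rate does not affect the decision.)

On cockles and large mussels alone, R = ΣλE/(1+Σλh) = 0.3711/1.224 = 0.3033 kJ/s.
Profitability of winkles: 9.45/17.2 = 0.5494 kJ/s.
0.5494 > 0.3033, so adding winkles raises the average — include it.

Yes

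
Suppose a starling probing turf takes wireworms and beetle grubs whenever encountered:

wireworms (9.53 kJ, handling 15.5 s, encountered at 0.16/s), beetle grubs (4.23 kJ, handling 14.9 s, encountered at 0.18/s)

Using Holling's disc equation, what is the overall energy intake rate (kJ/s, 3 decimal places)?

0.371 kJ/s

R = Σλ_iE_i / (1 + Σλ_ih_i)
Numerator: 0.16×9.53 + 0.18×4.23 = 2.286
Denominator: 1 + 0.16×15.5 + 0.18×14.9 = 6.162
R = 2.286/6.162 = 0.371 kJ/s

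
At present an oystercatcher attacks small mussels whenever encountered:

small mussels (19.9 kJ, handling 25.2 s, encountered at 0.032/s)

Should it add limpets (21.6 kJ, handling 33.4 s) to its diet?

Yes

Intake rate on the current diet: R = (0.032×19.9) / (1 + 0.032×25.2) = 0.6368/1.806 = 0.3525 kJ/s.
limpets: E/h = 21.6/33.4 = 0.6467 kJ/s.
Since 0.6467 > R, including limpets increases the long-run rate.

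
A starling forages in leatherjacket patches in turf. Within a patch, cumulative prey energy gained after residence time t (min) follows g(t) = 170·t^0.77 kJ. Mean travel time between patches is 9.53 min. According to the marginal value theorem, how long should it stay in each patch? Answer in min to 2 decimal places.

31.90 min

Optimal t* satisfies g'(t*) = g(t*)/(T + t*).
g'(t) = 0.77·170·t^-0.23. Setting 0.77·170·t^-0.23 = 170·t^0.77/(9.53+t) gives 0.77(9.53+t) = t, so 0.23·t = 0.77×9.53.
t* = 0.77×9.53/0.23 = 31.9 min.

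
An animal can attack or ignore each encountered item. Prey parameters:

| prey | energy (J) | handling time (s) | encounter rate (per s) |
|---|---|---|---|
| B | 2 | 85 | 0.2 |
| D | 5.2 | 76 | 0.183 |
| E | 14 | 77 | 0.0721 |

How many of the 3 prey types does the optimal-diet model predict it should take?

1

E/h in descending order: E 0.182, D 0.0684, B 0.0235 J/s. The optimal diet is the largest prefix of this list for which every included type satisfies E_i/h_i > R on the types above it.
Rate on top 1: 0.1541. D: 0.0684 < 0.1541 → exclude; stop.
Optimal diet: E — 1 of 3 types.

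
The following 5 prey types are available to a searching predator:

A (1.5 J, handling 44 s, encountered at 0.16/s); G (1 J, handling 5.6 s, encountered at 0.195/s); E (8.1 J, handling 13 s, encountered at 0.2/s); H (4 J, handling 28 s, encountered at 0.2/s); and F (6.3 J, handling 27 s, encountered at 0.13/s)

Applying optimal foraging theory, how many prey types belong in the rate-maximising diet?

1

Rank by E/h (J/s): E 0.623, F 0.233, G 0.179, H 0.143, A 0.0341. Include each in turn until the next type's E/h falls below the running intake rate.
Rate on top 1: 0.45. F: 0.233 < 0.45 → exclude; stop.
Optimal diet: E — 1 of 5 types.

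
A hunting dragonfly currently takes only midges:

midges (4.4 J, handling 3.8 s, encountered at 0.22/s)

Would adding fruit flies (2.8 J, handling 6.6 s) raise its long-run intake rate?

No

Intake rate on the current diet: R = (0.22×4.4) / (1 + 0.22×3.8) = 0.968/1.836 = 0.5272 J/s.
Profitability of fruit flies: 2.8/6.6 = 0.4242 J/s.
Since 0.4242 < R, time spent handling fruit flies is better spent searching.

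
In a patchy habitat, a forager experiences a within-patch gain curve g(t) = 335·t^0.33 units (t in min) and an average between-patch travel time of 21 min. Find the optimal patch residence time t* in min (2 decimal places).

Optimal t* satisfies g'(t*) = g(t*)/(T + t*).
g'(t) = 0.33·335·t^-0.67. Setting 0.33·335·t^-0.67 = 335·t^0.33/(21+t) gives 0.33(21+t) = t, so 0.67·t = 0.33×21.
t* = 0.33×21/0.67 = 10.34 min.

10.34 min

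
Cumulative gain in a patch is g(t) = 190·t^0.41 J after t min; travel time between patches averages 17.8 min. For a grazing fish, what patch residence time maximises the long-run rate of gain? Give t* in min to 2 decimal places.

Maximise g(t)/(T+t): set derivative to zero → g'(t)(T+t) = g(t).
g'(t) = 0.41·190·t^-0.59. Setting 0.41·190·t^-0.59 = 190·t^0.41/(17.8+t) gives 0.41(17.8+t) = t, so 0.59·t = 0.41×17.8.
t* = 0.41×17.8/0.59 = 12.37 min.

12.37 min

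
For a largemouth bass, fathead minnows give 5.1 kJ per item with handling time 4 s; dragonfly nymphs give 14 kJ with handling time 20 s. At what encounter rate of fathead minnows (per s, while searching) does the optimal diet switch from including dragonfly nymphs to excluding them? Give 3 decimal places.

The zero-one rule: include dragonfly nymphs iff E₂/h₂ > λE₁/(1+λh₁). Equality gives the switch point.
λE₁h₂ = E₂ + λE₂h₁ ⇒ λ = E₂/(E₁h₂ − E₂h₁) = 14/(102 − 56) = 0.3043 per s.

0.304 per s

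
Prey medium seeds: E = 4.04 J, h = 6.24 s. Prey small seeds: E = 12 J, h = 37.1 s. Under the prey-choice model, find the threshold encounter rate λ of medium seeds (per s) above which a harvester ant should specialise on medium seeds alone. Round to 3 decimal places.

0.160 per s

The zero-one rule: include small seeds iff E₂/h₂ > λE₁/(1+λh₁). Equality gives the switch point.
λE₁h₂ = E₂ + λE₂h₁ ⇒ λ = E₂/(E₁h₂ − E₂h₁) = 12/(149.9 − 74.88) = 0.16 per s.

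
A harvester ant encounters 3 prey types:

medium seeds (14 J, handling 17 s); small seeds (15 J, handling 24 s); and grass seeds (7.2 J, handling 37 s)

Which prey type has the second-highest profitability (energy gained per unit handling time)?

Profitability E/h (J/s): medium seeds = 14/17 = 0.824, small seeds = 15/24 = 0.625, grass seeds = 7.2/37 = 0.195.
Ranked: medium seeds > small seeds > grass seeds.

small seeds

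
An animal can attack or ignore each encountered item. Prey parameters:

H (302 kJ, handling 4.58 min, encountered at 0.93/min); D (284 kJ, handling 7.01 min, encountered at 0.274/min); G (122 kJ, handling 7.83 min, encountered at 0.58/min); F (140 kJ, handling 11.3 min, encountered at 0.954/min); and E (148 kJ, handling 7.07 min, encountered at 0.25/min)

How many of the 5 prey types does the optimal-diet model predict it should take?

E/h in descending order: H 65.9, D 40.5, E 20.9, G 15.6, F 12.4 kJ/min. The optimal diet is the largest prefix of this list for which every included type satisfies E_i/h_i > R on the types above it.
Rate on top 1: 53.4. D: 40.5 < 53.4 → exclude; stop.
Optimal diet: H — 1 of 5 types.

1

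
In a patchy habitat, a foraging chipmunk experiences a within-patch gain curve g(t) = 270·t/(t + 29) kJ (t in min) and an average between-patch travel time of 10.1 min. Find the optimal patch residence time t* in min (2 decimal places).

Optimal t* satisfies g'(t*) = g(t*)/(T + t*).
g'(t) = 270·29/(t + 29)². Setting 270·29/(t+29)² = 270t/[(t+29)(10.1+t)] gives 29(10.1+t) = t(t+29), so t² = 29×10.1 = 292.9.
t* = √292.9 = 17.11 min.

17.11 min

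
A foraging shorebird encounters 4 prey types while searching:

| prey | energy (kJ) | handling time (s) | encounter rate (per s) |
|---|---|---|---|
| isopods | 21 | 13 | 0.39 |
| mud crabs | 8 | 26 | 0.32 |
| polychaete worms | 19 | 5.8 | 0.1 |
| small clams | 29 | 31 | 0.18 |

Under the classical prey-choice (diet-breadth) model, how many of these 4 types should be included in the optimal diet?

2

E/h in descending order: polychaete worms 3.28, isopods 1.62, small clams 0.935, mud crabs 0.308 kJ/s. The optimal diet is the largest prefix of this list for which every included type satisfies E_i/h_i > R on the types above it.
Rate on top 1: 1.203. isopods: 1.62 > 1.203 → include.
Rate on top 2: 1.517. small clams: 0.935 < 1.517 → exclude; stop.
Optimal diet: polychaete worms, isopods — 2 of 4 types.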